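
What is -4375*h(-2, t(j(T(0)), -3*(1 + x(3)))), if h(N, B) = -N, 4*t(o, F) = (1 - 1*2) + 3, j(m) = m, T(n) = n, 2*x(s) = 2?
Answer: -8750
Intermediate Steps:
x(s) = 1 (x(s) = (½)*2 = 1)
t(o, F) = ½ (t(o, F) = ((1 - 1*2) + 3)/4 = ((1 - 2) + 3)/4 = (-1 + 3)/4 = (¼)*2 = ½)
-4375*h(-2, t(j(T(0)), -3*(1 + x(3)))) = -(-4375)*(-2) = -4375*2 = -8750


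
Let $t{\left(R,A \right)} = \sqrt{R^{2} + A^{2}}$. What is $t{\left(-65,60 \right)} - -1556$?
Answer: $1556 + 5 \sqrt{313} \approx 1644.5$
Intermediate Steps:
$t{\left(R,A \right)} = \sqrt{A^{2} + R^{2}}$
$t{\left(-65,60 \right)} - -1556 = \sqrt{60^{2} + \left(-65\right)^{2}} - -1556 = \sqrt{3600 + 4225} + 1556 = \sqrt{7825} + 1556 = 5 \sqrt{313} + 1556 = 1556 + 5 \sqrt{313}$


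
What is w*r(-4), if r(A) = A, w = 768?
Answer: -3072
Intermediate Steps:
w*r(-4) = 768*(-4) = -3072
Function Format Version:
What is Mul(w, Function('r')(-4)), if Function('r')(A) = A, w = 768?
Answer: -3072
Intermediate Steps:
Mul(w, Function('r')(-4)) = Mul(768, -4) = -3072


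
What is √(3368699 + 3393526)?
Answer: 5*√270489 ≈ 2600.4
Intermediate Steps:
√(3368699 + 3393526) = √6762225 = 5*√270489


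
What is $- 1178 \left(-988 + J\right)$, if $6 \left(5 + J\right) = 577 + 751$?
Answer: $\frac{2727070}{3} \approx 9.0902 \cdot 10^{5}$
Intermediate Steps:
$J = \frac{649}{3}$ ($J = -5 + \frac{577 + 751}{6} = -5 + \frac{1}{6} \cdot 1328 = -5 + \frac{664}{3} = \frac{649}{3} \approx 216.33$)
$- 1178 \left(-988 + J\right) = - 1178 \left(-988 + \frac{649}{3}\right) = \left(-1178\right) \left(- \frac{2315}{3}\right) = \frac{2727070}{3}$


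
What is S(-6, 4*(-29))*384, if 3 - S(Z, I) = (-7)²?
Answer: -17664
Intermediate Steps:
S(Z, I) = -46 (S(Z, I) = 3 - 1*(-7)² = 3 - 1*49 = 3 - 49 = -46)
S(-6, 4*(-29))*384 = -46*384 = -17664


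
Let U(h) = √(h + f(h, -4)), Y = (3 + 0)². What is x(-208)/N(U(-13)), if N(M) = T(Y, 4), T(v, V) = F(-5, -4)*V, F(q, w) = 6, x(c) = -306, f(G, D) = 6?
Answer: -51/4 ≈ -12.750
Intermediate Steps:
Y = 9 (Y = 3² = 9)
U(h) = √(6 + h) (U(h) = √(h + 6) = √(6 + h))
T(v, V) = 6*V
N(M) = 24 (N(M) = 6*4 = 24)
x(-208)/N(U(-13)) = -306/24 = -306*1/24 = -51/4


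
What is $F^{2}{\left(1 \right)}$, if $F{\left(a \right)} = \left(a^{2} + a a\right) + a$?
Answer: $9$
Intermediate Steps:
$F{\left(a \right)} = a + 2 a^{2}$ ($F{\left(a \right)} = \left(a^{2} + a^{2}\right) + a = 2 a^{2} + a = a + 2 a^{2}$)
$F^{2}{\left(1 \right)} = \left(1 \left(1 + 2 \cdot 1\right)\right)^{2} = \left(1 \left(1 + 2\right)\right)^{2} = \left(1 \cdot 3\right)^{2} = 3^{2} = 9$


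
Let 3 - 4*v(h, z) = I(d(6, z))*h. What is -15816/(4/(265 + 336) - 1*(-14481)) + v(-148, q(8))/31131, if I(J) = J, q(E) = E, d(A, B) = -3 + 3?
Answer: -394542104243/361247652180 ≈ -1.0922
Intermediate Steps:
d(A, B) = 0
v(h, z) = ¾ (v(h, z) = ¾ - 0*h = ¾ - ¼*0 = ¾ + 0 = ¾)
-15816/(4/(265 + 336) - 1*(-14481)) + v(-148, q(8))/31131 = -15816/(4/(265 + 336) - 1*(-14481)) + (¾)/31131 = -15816/(4/601 + 14481) + (¾)*(1/31131) = -15816/((1/601)*4 + 14481) + 1/41508 = -15816/(4/601 + 14481) + 1/41508 = -15816/8703085/601 + 1/41508 = -15816*601/8703085 + 1/41508 = -9505416/8703085 + 1/41508 = -394542104243/361247652180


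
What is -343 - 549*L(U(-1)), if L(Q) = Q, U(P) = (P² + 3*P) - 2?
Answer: 1853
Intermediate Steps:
U(P) = -2 + P² + 3*P
-343 - 549*L(U(-1)) = -343 - 549*(-2 + (-1)² + 3*(-1)) = -343 - 549*(-2 + 1 - 3) = -343 - 549*(-4) = -343 + 2196 = 1853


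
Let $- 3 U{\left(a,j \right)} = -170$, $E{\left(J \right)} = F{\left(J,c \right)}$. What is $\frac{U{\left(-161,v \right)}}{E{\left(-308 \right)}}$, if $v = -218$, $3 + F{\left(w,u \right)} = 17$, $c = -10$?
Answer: $\frac{85}{21} \approx 4.0476$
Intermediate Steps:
$F{\left(w,u \right)} = 14$ ($F{\left(w,u \right)} = -3 + 17 = 14$)
$E{\left(J \right)} = 14$
$U{\left(a,j \right)} = \frac{170}{3}$ ($U{\left(a,j \right)} = \left(- \frac{1}{3}\right) \left(-170\right) = \frac{170}{3}$)
$\frac{U{\left(-161,v \right)}}{E{\left(-308 \right)}} = \frac{170}{3 \cdot 14} = \frac{170}{3} \cdot \frac{1}{14} = \frac{85}{21}$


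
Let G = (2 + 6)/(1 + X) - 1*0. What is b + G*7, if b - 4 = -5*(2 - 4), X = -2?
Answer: -42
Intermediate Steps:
b = 14 (b = 4 - 5*(2 - 4) = 4 - 5*(-2) = 4 + 10 = 14)
G = -8 (G = (2 + 6)/(1 - 2) - 1*0 = 8/(-1) + 0 = 8*(-1) + 0 = -8 + 0 = -8)
b + G*7 = 14 - 8*7 = 14 - 56 = -42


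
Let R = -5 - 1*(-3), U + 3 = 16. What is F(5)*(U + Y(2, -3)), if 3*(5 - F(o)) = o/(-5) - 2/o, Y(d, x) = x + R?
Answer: 656/15 ≈ 43.733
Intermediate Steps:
U = 13 (U = -3 + 16 = 13)
R = -2 (R = -5 + 3 = -2)
Y(d, x) = -2 + x (Y(d, x) = x - 2 = -2 + x)
F(o) = 5 + o/15 + 2/(3*o) (F(o) = 5 - (o/(-5) - 2/o)/3 = 5 - (o*(-⅕) - 2/o)/3 = 5 - (-o/5 - 2/o)/3 = 5 - (-2/o - o/5)/3 = 5 + (o/15 + 2/(3*o)) = 5 + o/15 + 2/(3*o))
F(5)*(U + Y(2, -3)) = ((1/15)*(10 + 5*(75 + 5))/5)*(13 + (-2 - 3)) = ((1/15)*(⅕)*(10 + 5*80))*(13 - 5) = ((1/15)*(⅕)*(10 + 400))*8 = ((1/15)*(⅕)*410)*8 = (82/15)*8 = 656/15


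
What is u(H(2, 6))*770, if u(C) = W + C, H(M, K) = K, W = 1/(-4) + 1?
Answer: 10395/2 ≈ 5197.5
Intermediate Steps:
W = ¾ (W = -¼ + 1 = ¾ ≈ 0.75000)
u(C) = ¾ + C
u(H(2, 6))*770 = (¾ + 6)*770 = (27/4)*770 = 10395/2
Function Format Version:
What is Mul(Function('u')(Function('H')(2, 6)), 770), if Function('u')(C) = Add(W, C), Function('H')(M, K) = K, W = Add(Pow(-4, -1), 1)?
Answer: Rational(10395, 2) ≈ 5197.5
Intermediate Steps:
W = Rational(3, 4) (W = Add(Rational(-1, 4), 1) = Rational(3, 4) ≈ 0.75000)
Function('u')(C) = Add(Rational(3, 4), C)
Mul(Function('u')(Function('H')(2, 6)), 770) = Mul(Add(Rational(3, 4), 6), 770) = Mul(Rational(27, 4), 770) = Rational(10395, 2)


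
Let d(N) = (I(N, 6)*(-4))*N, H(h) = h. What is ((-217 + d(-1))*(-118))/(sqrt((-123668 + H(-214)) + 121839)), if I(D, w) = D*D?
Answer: -8378*I*sqrt(227)/227 ≈ -556.07*I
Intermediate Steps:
I(D, w) = D**2
d(N) = -4*N**3 (d(N) = (N**2*(-4))*N = (-4*N**2)*N = -4*N**3)
((-217 + d(-1))*(-118))/(sqrt((-123668 + H(-214)) + 121839)) = ((-217 - 4*(-1)**3)*(-118))/(sqrt((-123668 - 214) + 121839)) = ((-217 - 4*(-1))*(-118))/(sqrt(-123882 + 121839)) = ((-217 + 4)*(-118))/(sqrt(-2043)) = (-213*(-118))/((3*I*sqrt(227))) = 25134*(-I*sqrt(227)/681) = -8378*I*sqrt(227)/227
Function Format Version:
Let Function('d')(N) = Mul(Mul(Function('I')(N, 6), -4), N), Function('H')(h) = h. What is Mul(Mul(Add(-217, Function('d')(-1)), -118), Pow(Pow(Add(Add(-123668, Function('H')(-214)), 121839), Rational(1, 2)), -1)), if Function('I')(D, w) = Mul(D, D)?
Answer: Mul(Rational(-8378, 227), I, Pow(227, Rational(1, 2))) ≈ Mul(-556.07, I)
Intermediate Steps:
Function('I')(D, w) = Pow(D, 2)
Function('d')(N) = Mul(-4, Pow(N, 3)) (Function('d')(N) = Mul(Mul(Pow(N, 2), -4), N) = Mul(Mul(-4, Pow(N, 2)), N) = Mul(-4, Pow(N, 3)))
Mul(Mul(Add(-217, Function('d')(-1)), -118), Pow(Pow(Add(Add(-123668, Function('H')(-214)), 121839), Rational(1, 2)), -1)) = Mul(Mul(Add(-217, Mul(-4, Pow(-1, 3))), -118), Pow(Pow(Add(Add(-123668, -214), 121839), Rational(1, 2)), -1)) = Mul(Mul(Add(-217, Mul(-4, -1)), -118), Pow(Pow(Add(-123882, 121839), Rational(1, 2)), -1)) = Mul(Mul(Add(-217, 4), -118), Pow(Pow(-2043, Rational(1, 2)), -1)) = Mul(Mul(-213, -118), Pow(Mul(3, I, Pow(227, Rational(1, 2))), -1)) = Mul(25134, Mul(Rational(-1, 681), I, Pow(227, Rational(1, 2)))) = Mul(Rational(-8378, 227), I, Pow(227, Rational(1, 2)))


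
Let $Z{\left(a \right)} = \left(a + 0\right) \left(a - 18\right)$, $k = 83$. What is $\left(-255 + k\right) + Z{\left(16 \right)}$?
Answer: $-204$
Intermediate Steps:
$Z{\left(a \right)} = a \left(-18 + a\right)$
$\left(-255 + k\right) + Z{\left(16 \right)} = \left(-255 + 83\right) + 16 \left(-18 + 16\right) = -172 + 16 \left(-2\right) = -172 - 32 = -204$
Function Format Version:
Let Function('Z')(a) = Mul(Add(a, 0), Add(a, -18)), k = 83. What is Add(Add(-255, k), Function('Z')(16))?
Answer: -204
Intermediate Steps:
Function('Z')(a) = Mul(a, Add(-18, a))
Add(Add(-255, k), Function('Z')(16)) = Add(Add(-255, 83), Mul(16, Add(-18, 16))) = Add(-172, Mul(16, -2)) = Add(-172, -32) = -204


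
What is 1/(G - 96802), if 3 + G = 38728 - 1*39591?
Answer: -1/97668 ≈ -1.0239e-5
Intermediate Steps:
G = -866 (G = -3 + (38728 - 1*39591) = -3 + (38728 - 39591) = -3 - 863 = -866)
1/(G - 96802) = 1/(-866 - 96802) = 1/(-97668) = -1/97668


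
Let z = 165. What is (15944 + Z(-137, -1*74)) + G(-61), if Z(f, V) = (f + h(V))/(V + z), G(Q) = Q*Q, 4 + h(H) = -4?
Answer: 1789370/91 ≈ 19663.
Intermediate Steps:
h(H) = -8 (h(H) = -4 - 4 = -8)
G(Q) = Q²
Z(f, V) = (-8 + f)/(165 + V) (Z(f, V) = (f - 8)/(V + 165) = (-8 + f)/(165 + V))
(15944 + Z(-137, -1*74)) + G(-61) = (15944 + (-8 - 137)/(165 - 1*74)) + (-61)² = (15944 - 145/(165 - 74)) + 3721 = (15944 - 145/91) + 3721 = 1450759/91 + 3721 = 1789370/91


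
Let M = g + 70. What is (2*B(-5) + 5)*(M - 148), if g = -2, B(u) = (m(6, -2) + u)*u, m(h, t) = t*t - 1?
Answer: -2000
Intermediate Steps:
m(h, t) = -1 + t**2 (m(h, t) = t**2 - 1 = -1 + t**2)
B(u) = u*(3 + u) (B(u) = ((-1 + (-2)**2) + u)*u = ((-1 + 4) + u)*u = (3 + u)*u = u*(3 + u))
M = 68 (M = -2 + 70 = 68)
(2*B(-5) + 5)*(M - 148) = (2*(-5*(3 - 5)) + 5)*(68 - 148) = (2*(-5*(-2)) + 5)*(-80) = (2*10 + 5)*(-80) = (20 + 5)*(-80) = 25*(-80) = -2000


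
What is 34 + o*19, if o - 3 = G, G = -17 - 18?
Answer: -574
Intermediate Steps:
G = -35
o = -32 (o = 3 - 35 = -32)
34 + o*19 = 34 - 32*19 = 34 - 608 = -574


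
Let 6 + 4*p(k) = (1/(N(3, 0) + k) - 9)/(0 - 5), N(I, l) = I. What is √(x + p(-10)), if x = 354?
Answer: √1729490/70 ≈ 18.787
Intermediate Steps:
p(k) = -21/20 - 1/(20*(3 + k)) (p(k) = -3/2 + ((1/(3 + k) - 9)/(0 - 5))/4 = -3/2 + ((-9 + 1/(3 + k))/(-5))/4 = -3/2 + ((-9 + 1/(3 + k))*(-⅕))/4 = -3/2 + (9/5 - 1/(5*(3 + k)))/4 = -3/2 + (9/20 - 1/(20*(3 + k))) = -21/20 - 1/(20*(3 + k)))
√(x + p(-10)) = √(354 + (-64 - 21*(-10))/(20*(3 - 10))) = √(354 + (1/20)*(-64 + 210)/(-7)) = √(354 + (1/20)*(-⅐)*146) = √(354 - 73/70) = √(24707/70) = √1729490/70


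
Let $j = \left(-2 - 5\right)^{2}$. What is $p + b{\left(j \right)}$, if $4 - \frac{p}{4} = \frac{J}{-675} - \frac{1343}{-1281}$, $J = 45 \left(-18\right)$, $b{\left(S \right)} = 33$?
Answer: $\frac{256241}{6405} \approx 40.006$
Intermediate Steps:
$j = 49$ ($j = \left(-7\right)^{2} = 49$)
$J = -810$
$p = \frac{44876}{6405}$ ($p = 16 - 4 \left(- \frac{810}{-675} - \frac{1343}{-1281}\right) = 16 - 4 \left(\left(-810\right) \left(- \frac{1}{675}\right) - - \frac{1343}{1281}\right) = 16 - 4 \left(\frac{6}{5} + \frac{1343}{1281}\right) = 16 - \frac{57604}{6405} = \frac{44876}{6405} \approx 7.0064$)
$p + b{\left(j \right)} = \frac{44876}{6405} + 33 = \frac{256241}{6405}$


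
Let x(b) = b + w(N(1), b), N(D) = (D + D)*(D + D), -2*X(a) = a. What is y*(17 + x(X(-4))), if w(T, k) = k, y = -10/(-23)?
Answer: 210/23 ≈ 9.1304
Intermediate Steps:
X(a) = -a/2
N(D) = 4*D**2 (N(D) = (2*D)*(2*D) = 4*D**2)
y = 10/23 (y = -10*(-1/23) = 10/23 ≈ 0.43478)
x(b) = 2*b (x(b) = b + b = 2*b)
y*(17 + x(X(-4))) = 10*(17 + 2*(-1/2*(-4)))/23 = 10*(17 + 2*2)/23 = 10*(17 + 4)/23 = (10/23)*21 = 210/23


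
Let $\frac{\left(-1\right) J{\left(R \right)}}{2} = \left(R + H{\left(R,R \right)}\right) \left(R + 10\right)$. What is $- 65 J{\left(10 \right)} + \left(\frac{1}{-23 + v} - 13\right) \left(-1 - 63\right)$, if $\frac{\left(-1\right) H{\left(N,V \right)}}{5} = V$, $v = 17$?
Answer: $- \frac{309472}{3} \approx -1.0316 \cdot 10^{5}$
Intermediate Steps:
$H{\left(N,V \right)} = - 5 V$
$J{\left(R \right)} = 8 R \left(10 + R\right)$ ($J{\left(R \right)} = - 2 \left(R - 5 R\right) \left(R + 10\right) = - 2 - 4 R \left(10 + R\right) = - 2 \left(- 4 R \left(10 + R\right)\right) = 8 R \left(10 + R\right)$)
$- 65 J{\left(10 \right)} + \left(\frac{1}{-23 + v} - 13\right) \left(-1 - 63\right) = - 65 \cdot 8 \cdot 10 \left(10 + 10\right) + \left(\frac{1}{-23 + 17} - 13\right) \left(-1 - 63\right) = - 65 \cdot 8 \cdot 10 \cdot 20 + \left(\frac{1}{-6} - 13\right) \left(-64\right) = \left(-65\right) 1600 + \left(- \frac{1}{6} - 13\right) \left(-64\right) = -104000 - - \frac{2528}{3} = -104000 + \frac{2528}{3} = - \frac{309472}{3}$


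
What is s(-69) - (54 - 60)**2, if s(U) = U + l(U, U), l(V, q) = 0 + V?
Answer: -174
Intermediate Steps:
l(V, q) = V
s(U) = 2*U (s(U) = U + U = 2*U)
s(-69) - (54 - 60)**2 = 2*(-69) - (54 - 60)**2 = -138 - 1*(-6)**2 = -138 - 1*36 = -138 - 36 = -174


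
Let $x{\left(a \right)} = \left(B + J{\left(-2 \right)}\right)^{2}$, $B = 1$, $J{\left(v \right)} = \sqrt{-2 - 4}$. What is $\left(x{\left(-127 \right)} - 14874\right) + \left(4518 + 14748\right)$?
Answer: $4387 + 2 i \sqrt{6} \approx 4387.0 + 4.899 i$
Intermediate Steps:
$J{\left(v \right)} = i \sqrt{6}$ ($J{\left(v \right)} = \sqrt{-6} = i \sqrt{6}$)
$x{\left(a \right)} = \left(1 + i \sqrt{6}\right)^{2}$
$\left(x{\left(-127 \right)} - 14874\right) + \left(4518 + 14748\right) = \left(\left(1 + i \sqrt{6}\right)^{2} - 14874\right) + \left(4518 + 14748\right) = \left(\left(1 + i \sqrt{6}\right)^{2} - 14874\right) + 19266 = \left(-14874 + \left(1 + i \sqrt{6}\right)^{2}\right) + 19266 = 4392 + \left(1 + i \sqrt{6}\right)^{2}$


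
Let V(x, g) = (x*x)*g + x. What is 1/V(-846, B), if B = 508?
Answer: 1/363582882 ≈ 2.7504e-9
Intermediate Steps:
V(x, g) = x + g*x² (V(x, g) = x²*g + x = g*x² + x = x + g*x²)
1/V(-846, B) = 1/(-846*(1 + 508*(-846))) = 1/(-846*(1 - 429768)) = 1/(-846*(-429767)) = 1/363582882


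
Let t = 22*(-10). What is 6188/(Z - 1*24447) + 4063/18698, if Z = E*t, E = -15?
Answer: -4254709/56486658 ≈ -0.075322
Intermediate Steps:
t = -220
Z = 3300 (Z = -15*(-220) = 3300)
6188/(Z - 1*24447) + 4063/18698 = 6188/(3300 - 1*24447) + 4063/18698 = 6188/(3300 - 24447) + 4063*(1/18698) = 6188/(-21147) + 4063/18698 = 6188*(-1/21147) + 4063/18698 = -884/3021 + 4063/18698 = -4254709/56486658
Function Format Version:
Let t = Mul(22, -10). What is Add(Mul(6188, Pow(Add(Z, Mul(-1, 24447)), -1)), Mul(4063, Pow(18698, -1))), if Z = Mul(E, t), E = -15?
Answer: Rational(-4254709, 56486658) ≈ -0.075322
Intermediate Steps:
t = -220
Z = 3300 (Z = Mul(-15, -220) = 3300)
Add(Mul(6188, Pow(Add(Z, Mul(-1, 24447)), -1)), Mul(4063, Pow(18698, -1))) = Add(Mul(6188, Pow(Add(3300, Mul(-1, 24447)), -1)), Mul(4063, Pow(18698, -1))) = Add(Mul(6188, Pow(Add(3300, -24447), -1)), Mul(4063, Rational(1, 18698))) = Add(Mul(6188, Pow(-21147, -1)), Rational(4063, 18698)) = Add(Mul(6188, Rational(-1, 21147)), Rational(4063, 18698)) = Add(Rational(-884, 3021), Rational(4063, 18698)) = Rational(-4254709, 56486658)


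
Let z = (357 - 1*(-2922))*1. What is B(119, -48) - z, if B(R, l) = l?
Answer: -3327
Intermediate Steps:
z = 3279 (z = (357 + 2922)*1 = 3279*1 = 3279)
B(119, -48) - z = -48 - 1*3279 = -48 - 3279 = -3327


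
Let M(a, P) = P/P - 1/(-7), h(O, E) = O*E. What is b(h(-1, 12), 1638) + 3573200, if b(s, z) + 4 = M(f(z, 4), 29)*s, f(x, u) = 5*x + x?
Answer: 25012276/7 ≈ 3.5732e+6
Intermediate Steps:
f(x, u) = 6*x
h(O, E) = E*O
M(a, P) = 8/7 (M(a, P) = 1 - 1*(-⅐) = 1 + ⅐ = 8/7)
b(s, z) = -4 + 8*s/7
b(h(-1, 12), 1638) + 3573200 = (-4 + 8*(12*(-1))/7) + 3573200 = (-4 + (8/7)*(-12)) + 3573200 = (-4 - 96/7) + 3573200 = -124/7 + 3573200 = 25012276/7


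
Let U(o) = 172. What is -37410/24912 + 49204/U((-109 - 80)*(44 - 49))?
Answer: 50805647/178536 ≈ 284.57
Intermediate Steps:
-37410/24912 + 49204/U((-109 - 80)*(44 - 49)) = -37410/24912 + 49204/172 = -37410*1/24912 + 49204*(1/172) = -6235/4152 + 12301/43 = 50805647/178536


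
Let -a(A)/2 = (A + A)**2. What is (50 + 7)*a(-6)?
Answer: -16416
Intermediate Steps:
a(A) = -8*A**2 (a(A) = -2*(A + A)**2 = -2*4*A**2 = -8*A**2)
(50 + 7)*a(-6) = (50 + 7)*(-8*(-6)**2) = 57*(-8*36) = 57*(-288) = -16416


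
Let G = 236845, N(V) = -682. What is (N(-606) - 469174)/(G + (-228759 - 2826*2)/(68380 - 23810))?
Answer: -20941481920/10555947239 ≈ -1.9839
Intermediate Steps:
(N(-606) - 469174)/(G + (-228759 - 2826*2)/(68380 - 23810)) = (-682 - 469174)/(236845 + (-228759 - 2826*2)/(68380 - 23810)) = -469856/(236845 + (-228759 - 5652)/44570) = -469856/(236845 - 234411*1/44570) = -469856/(236845 - 234411/44570) = -469856/10555947239/44570 = -469856*44570/10555947239 = -20941481920/10555947239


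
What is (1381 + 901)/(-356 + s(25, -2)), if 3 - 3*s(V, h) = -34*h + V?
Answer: -1141/193 ≈ -5.9119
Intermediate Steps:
s(V, h) = 1 - V/3 + 34*h/3 (s(V, h) = 1 - (-34*h + V)/3 = 1 - (V - 34*h)/3 = 1 + (-V/3 + 34*h/3) = 1 - V/3 + 34*h/3)
(1381 + 901)/(-356 + s(25, -2)) = (1381 + 901)/(-356 + (1 - 1/3*25 + (34/3)*(-2))) = 2282/(-356 + (1 - 25/3 - 68/3)) = 2282/(-356 - 30) = 2282/(-386) = 2282*(-1/386) = -1141/193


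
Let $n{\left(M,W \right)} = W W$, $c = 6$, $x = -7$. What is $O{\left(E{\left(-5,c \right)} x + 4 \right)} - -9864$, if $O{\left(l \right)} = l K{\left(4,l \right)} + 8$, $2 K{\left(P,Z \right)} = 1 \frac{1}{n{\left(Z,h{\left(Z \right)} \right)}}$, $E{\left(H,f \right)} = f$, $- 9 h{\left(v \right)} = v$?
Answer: $\frac{750191}{76} \approx 9870.9$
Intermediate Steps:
$h{\left(v \right)} = - \frac{v}{9}$
$n{\left(M,W \right)} = W^{2}$
$K{\left(P,Z \right)} = \frac{81}{2 Z^{2}}$ ($K{\left(P,Z \right)} = \frac{1 \frac{1}{\left(- \frac{Z}{9}\right)^{2}}}{2} = \frac{1 \frac{1}{\frac{1}{81} Z^{2}}}{2} = \frac{1 \frac{81}{Z^{2}}}{2} = \frac{81 \frac{1}{Z^{2}}}{2} = \frac{81}{2 Z^{2}}$)
$O{\left(l \right)} = 8 + \frac{81}{2 l}$ ($O{\left(l \right)} = l \frac{81}{2 l^{2}} + 8 = \frac{81}{2 l} + 8 = 8 + \frac{81}{2 l}$)
$O{\left(E{\left(-5,c \right)} x + 4 \right)} - -9864 = \left(8 + \frac{81}{2 \left(6 \left(-7\right) + 4\right)}\right) - -9864 = \left(8 + \frac{81}{2 \left(-42 + 4\right)}\right) + 9864 = \left(8 + \frac{81}{2 \left(-38\right)}\right) + 9864 = \left(8 + \frac{81}{2} \left(- \frac{1}{38}\right)\right) + 9864 = \left(8 - \frac{81}{76}\right) + 9864 = \frac{527}{76} + 9864 = \frac{750191}{76}$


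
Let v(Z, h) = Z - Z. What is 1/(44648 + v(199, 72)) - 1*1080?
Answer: -48219839/44648 ≈ -1080.0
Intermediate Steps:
v(Z, h) = 0
1/(44648 + v(199, 72)) - 1*1080 = 1/(44648 + 0) - 1*1080 = 1/44648 - 1080 = -48219839/44648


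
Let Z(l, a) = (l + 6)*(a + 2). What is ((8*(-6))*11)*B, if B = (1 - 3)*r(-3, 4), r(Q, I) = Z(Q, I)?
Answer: 19008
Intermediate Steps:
Z(l, a) = (2 + a)*(6 + l) (Z(l, a) = (6 + l)*(2 + a) = (2 + a)*(6 + l))
r(Q, I) = 12 + 2*Q + 6*I + I*Q
B = -36 (B = (1 - 3)*(12 + 2*(-3) + 6*4 + 4*(-3)) = -2*(12 - 6 + 24 - 12) = -2*18 = -36)
((8*(-6))*11)*B = ((8*(-6))*11)*(-36) = -48*11*(-36) = -528*(-36) = 19008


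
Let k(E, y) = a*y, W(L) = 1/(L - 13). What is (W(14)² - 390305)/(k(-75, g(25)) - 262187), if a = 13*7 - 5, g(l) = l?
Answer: 390304/260037 ≈ 1.5010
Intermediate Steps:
a = 86 (a = 91 - 5 = 86)
W(L) = 1/(-13 + L)
k(E, y) = 86*y
(W(14)² - 390305)/(k(-75, g(25)) - 262187) = ((1/(-13 + 14))² - 390305)/(86*25 - 262187) = ((1/1)² - 390305)/(2150 - 262187) = (1² - 390305)/(-260037) = (1 - 390305)*(-1/260037) = -390304*(-1/260037) = 390304/260037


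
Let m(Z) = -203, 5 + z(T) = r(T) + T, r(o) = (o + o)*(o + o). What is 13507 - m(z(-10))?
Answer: 13710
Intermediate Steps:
r(o) = 4*o² (r(o) = (2*o)*(2*o) = 4*o²)
z(T) = -5 + T + 4*T² (z(T) = -5 + (4*T² + T) = -5 + (T + 4*T²) = -5 + T + 4*T²)
13507 - m(z(-10)) = 13507 - 1*(-203) = 13507 + 203 = 13710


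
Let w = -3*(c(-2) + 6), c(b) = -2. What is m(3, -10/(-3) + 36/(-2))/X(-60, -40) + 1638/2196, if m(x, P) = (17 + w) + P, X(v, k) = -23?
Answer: 9817/8418 ≈ 1.1662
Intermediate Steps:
w = -12 (w = -3*(-2 + 6) = -3*4 = -12)
m(x, P) = 5 + P (m(x, P) = (17 - 12) + P = 5 + P)
m(3, -10/(-3) + 36/(-2))/X(-60, -40) + 1638/2196 = (5 + (-10/(-3) + 36/(-2)))/(-23) + 1638/2196 = (5 + (-10*(-1/3) + 36*(-1/2)))*(-1/23) + 1638*(1/2196) = (5 + (10/3 - 18))*(-1/23) + 91/122 = (5 - 44/3)*(-1/23) + 91/122 = -29/3*(-1/23) + 91/122 = 29/69 + 91/122 = 9817/8418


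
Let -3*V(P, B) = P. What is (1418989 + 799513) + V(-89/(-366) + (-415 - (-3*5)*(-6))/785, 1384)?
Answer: 382438708765/172386 ≈ 2.2185e+6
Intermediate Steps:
V(P, B) = -P/3
(1418989 + 799513) + V(-89/(-366) + (-415 - (-3*5)*(-6))/785, 1384) = (1418989 + 799513) - (-89/(-366) + (-415 - (-3*5)*(-6))/785)/3 = 2218502 - (-89*(-1/366) + (-415 - (-15)*(-6))*(1/785))/3 = 2218502 - (89/366 + (-415 - 1*90)*(1/785))/3 = 2218502 - (89/366 + (-415 - 90)*(1/785))/3 = 2218502 - (89/366 - 505*1/785)/3 = 2218502 - (89/366 - 101/157)/3 = 2218502 - ⅓*(-22993/57462) = 2218502 + 22993/172386 = 382438708765/172386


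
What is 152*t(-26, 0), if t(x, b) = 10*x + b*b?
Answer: -39520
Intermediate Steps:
t(x, b) = b² + 10*x (t(x, b) = 10*x + b² = b² + 10*x)
152*t(-26, 0) = 152*(0² + 10*(-26)) = 152*(0 - 260) = 152*(-260) = -39520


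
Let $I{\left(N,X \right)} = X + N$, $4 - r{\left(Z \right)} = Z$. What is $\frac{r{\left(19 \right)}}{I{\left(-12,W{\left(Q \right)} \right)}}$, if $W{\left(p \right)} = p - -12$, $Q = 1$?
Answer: $-15$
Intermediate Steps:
$W{\left(p \right)} = 12 + p$ ($W{\left(p \right)} = p + 12 = 12 + p$)
$r{\left(Z \right)} = 4 - Z$
$I{\left(N,X \right)} = N + X$
$\frac{r{\left(19 \right)}}{I{\left(-12,W{\left(Q \right)} \right)}} = \frac{4 - 19}{-12 + \left(12 + 1\right)} = \frac{4 - 19}{-12 + 13} = - \frac{15}{1} = \left(-15\right) 1 = -15$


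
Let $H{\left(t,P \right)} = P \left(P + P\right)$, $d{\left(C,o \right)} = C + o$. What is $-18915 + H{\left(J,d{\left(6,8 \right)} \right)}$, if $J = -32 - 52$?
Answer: $-18523$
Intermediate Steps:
$J = -84$ ($J = -32 - 52 = -84$)
$H{\left(t,P \right)} = 2 P^{2}$ ($H{\left(t,P \right)} = P 2 P = 2 P^{2}$)
$-18915 + H{\left(J,d{\left(6,8 \right)} \right)} = -18915 + 2 \left(6 + 8\right)^{2} = -18915 + 2 \cdot 14^{2} = -18915 + 2 \cdot 196 = -18915 + 392 = -18523$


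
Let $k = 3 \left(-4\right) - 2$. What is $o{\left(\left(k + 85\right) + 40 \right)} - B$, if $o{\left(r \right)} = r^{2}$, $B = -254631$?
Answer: $266952$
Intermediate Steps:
$k = -14$ ($k = -12 - 2 = -14$)
$o{\left(\left(k + 85\right) + 40 \right)} - B = \left(\left(-14 + 85\right) + 40\right)^{2} - -254631 = \left(71 + 40\right)^{2} + 254631 = 111^{2} + 254631 = 12321 + 254631 = 266952$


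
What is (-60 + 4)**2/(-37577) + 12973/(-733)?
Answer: -489785109/27543941 ≈ -17.782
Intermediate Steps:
(-60 + 4)**2/(-37577) + 12973/(-733) = (-56)**2*(-1/37577) + 12973*(-1/733) = 3136*(-1/37577) - 12973/733 = -3136/37577 - 12973/733 = -489785109/27543941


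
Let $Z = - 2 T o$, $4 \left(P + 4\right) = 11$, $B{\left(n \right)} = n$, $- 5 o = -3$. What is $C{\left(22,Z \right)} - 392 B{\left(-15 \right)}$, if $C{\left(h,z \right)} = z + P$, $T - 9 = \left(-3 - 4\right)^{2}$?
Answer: $\frac{116183}{20} \approx 5809.1$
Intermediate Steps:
$o = \frac{3}{5}$ ($o = \left(- \frac{1}{5}\right) \left(-3\right) = \frac{3}{5} \approx 0.6$)
$T = 58$ ($T = 9 + \left(-3 - 4\right)^{2} = 9 + \left(-7\right)^{2} = 9 + 49 = 58$)
$P = - \frac{5}{4}$ ($P = -4 + \frac{1}{4} \cdot 11 = -4 + \frac{11}{4} = - \frac{5}{4} \approx -1.25$)
$Z = - \frac{348}{5}$ ($Z = \left(-2\right) 58 \cdot \frac{3}{5} = \left(-116\right) \frac{3}{5} = - \frac{348}{5} \approx -69.6$)
$C{\left(h,z \right)} = - \frac{5}{4} + z$ ($C{\left(h,z \right)} = z - \frac{5}{4} = - \frac{5}{4} + z$)
$C{\left(22,Z \right)} - 392 B{\left(-15 \right)} = \left(- \frac{5}{4} - \frac{348}{5}\right) - -5880 = - \frac{1417}{20} + 5880 = \frac{116183}{20}$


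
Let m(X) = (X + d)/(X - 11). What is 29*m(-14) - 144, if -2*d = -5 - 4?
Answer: -6649/50 ≈ -132.98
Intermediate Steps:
d = 9/2 (d = -(-5 - 4)/2 = -½*(-9) = 9/2 ≈ 4.5000)
m(X) = (9/2 + X)/(-11 + X) (m(X) = (X + 9/2)/(X - 11) = (9/2 + X)/(-11 + X))
29*m(-14) - 144 = 29*((9/2 - 14)/(-11 - 14)) - 144 = 29*(-19/2/(-25)) - 144 = 29*(-1/25*(-19/2)) - 144 = 29*(19/50) - 144 = 551/50 - 144 = -6649/50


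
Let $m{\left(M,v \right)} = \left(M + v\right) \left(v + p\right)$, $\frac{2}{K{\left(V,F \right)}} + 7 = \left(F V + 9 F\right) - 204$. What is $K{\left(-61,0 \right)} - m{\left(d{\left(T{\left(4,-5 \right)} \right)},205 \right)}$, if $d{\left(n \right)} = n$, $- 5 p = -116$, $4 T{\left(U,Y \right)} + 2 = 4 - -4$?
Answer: $- \frac{99430183}{2110} \approx -47123.0$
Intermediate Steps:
$T{\left(U,Y \right)} = \frac{3}{2}$ ($T{\left(U,Y \right)} = - \frac{1}{2} + \frac{4 - -4}{4} = - \frac{1}{2} + \frac{4 + 4}{4} = - \frac{1}{2} + \frac{1}{4} \cdot 8 = - \frac{1}{2} + 2 = \frac{3}{2}$)
$p = \frac{116}{5}$ ($p = \left(- \frac{1}{5}\right) \left(-116\right) = \frac{116}{5} \approx 23.2$)
$K{\left(V,F \right)} = \frac{2}{-211 + 9 F + F V}$ ($K{\left(V,F \right)} = \frac{2}{-7 - \left(204 - 9 F - F V\right)} = \frac{2}{-7 + \left(-204 + 9 F + F V\right)} = \frac{2}{-211 + 9 F + F V}$)
$m{\left(M,v \right)} = \left(\frac{116}{5} + v\right) \left(M + v\right)$ ($m{\left(M,v \right)} = \left(M + v\right) \left(v + \frac{116}{5}\right) = \left(M + v\right) \left(\frac{116}{5} + v\right) = \left(\frac{116}{5} + v\right) \left(M + v\right)$)
$K{\left(-61,0 \right)} - m{\left(d{\left(T{\left(4,-5 \right)} \right)},205 \right)} = \frac{2}{-211 + 9 \cdot 0 + 0 \left(-61\right)} - \left(205^{2} + \frac{116}{5} \cdot \frac{3}{2} + \frac{116}{5} \cdot 205 + \frac{3}{2} \cdot 205\right) = \frac{2}{-211 + 0 + 0} - \left(42025 + \frac{174}{5} + 4756 + \frac{615}{2}\right) = \frac{2}{-211} - \frac{471233}{10} = 2 \left(- \frac{1}{211}\right) - \frac{471233}{10} = - \frac{2}{211} - \frac{471233}{10} = - \frac{99430183}{2110}$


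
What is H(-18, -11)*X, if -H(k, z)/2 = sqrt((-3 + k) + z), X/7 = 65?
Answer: -3640*I*sqrt(2) ≈ -5147.7*I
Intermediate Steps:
X = 455 (X = 7*65 = 455)
H(k, z) = -2*sqrt(-3 + k + z) (H(k, z) = -2*sqrt((-3 + k) + z) = -2*sqrt(-3 + k + z))
H(-18, -11)*X = -2*sqrt(-3 - 18 - 11)*455 = -8*I*sqrt(2)*455 = -3640*I*sqrt(2)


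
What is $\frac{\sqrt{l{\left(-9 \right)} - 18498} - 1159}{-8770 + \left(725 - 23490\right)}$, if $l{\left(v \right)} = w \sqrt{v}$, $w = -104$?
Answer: $\frac{1159}{31535} - \frac{\sqrt{-18498 - 312 i}}{31535} \approx 0.036716 + 0.0043131 i$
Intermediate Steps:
$l{\left(v \right)} = - 104 \sqrt{v}$
$\frac{\sqrt{l{\left(-9 \right)} - 18498} - 1159}{-8770 + \left(725 - 23490\right)} = \frac{\sqrt{- 104 \sqrt{-9} - 18498} - 1159}{-8770 + \left(725 - 23490\right)} = \frac{\sqrt{- 104 \cdot 3 i - 18498} - 1159}{-8770 + \left(725 - 23490\right)} = \frac{\sqrt{- 312 i - 18498} - 1159}{-8770 - 22765} = \frac{\sqrt{-18498 - 312 i} - 1159}{-31535} = \left(-1159 + \sqrt{-18498 - 312 i}\right) \left(- \frac{1}{31535}\right) = \frac{1159}{31535} - \frac{\sqrt{-18498 - 312 i}}{31535}$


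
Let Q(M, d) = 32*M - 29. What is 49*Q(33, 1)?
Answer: 50323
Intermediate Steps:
Q(M, d) = -29 + 32*M
49*Q(33, 1) = 49*(-29 + 32*33) = 49*(-29 + 1056) = 49*1027 = 50323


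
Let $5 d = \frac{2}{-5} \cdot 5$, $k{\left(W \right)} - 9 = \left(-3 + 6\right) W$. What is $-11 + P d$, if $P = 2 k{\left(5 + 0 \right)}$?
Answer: $- \frac{151}{5} \approx -30.2$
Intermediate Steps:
$k{\left(W \right)} = 9 + 3 W$ ($k{\left(W \right)} = 9 + \left(-3 + 6\right) W = 9 + 3 W$)
$P = 48$ ($P = 2 \left(9 + 3 \left(5 + 0\right)\right) = 2 \left(9 + 3 \cdot 5\right) = 2 \left(9 + 15\right) = 2 \cdot 24 = 48$)
$d = - \frac{2}{5}$ ($d = \frac{\frac{2}{-5} \cdot 5}{5} = \frac{2 \left(- \frac{1}{5}\right) 5}{5} = \frac{\left(- \frac{2}{5}\right) 5}{5} = \frac{1}{5} \left(-2\right) = - \frac{2}{5} \approx -0.4$)
$-11 + P d = -11 + 48 \left(- \frac{2}{5}\right) = -11 - \frac{96}{5} = - \frac{151}{5}$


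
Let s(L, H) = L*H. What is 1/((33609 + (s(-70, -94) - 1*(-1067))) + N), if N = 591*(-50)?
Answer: 1/11706 ≈ 8.5426e-5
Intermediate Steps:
s(L, H) = H*L
N = -29550
1/((33609 + (s(-70, -94) - 1*(-1067))) + N) = 1/((33609 + (-94*(-70) - 1*(-1067))) - 29550) = 1/((33609 + (6580 + 1067)) - 29550) = 1/((33609 + 7647) - 29550) = 1/(41256 - 29550) = 1/11706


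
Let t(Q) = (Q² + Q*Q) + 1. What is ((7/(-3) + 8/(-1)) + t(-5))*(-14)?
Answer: -1708/3 ≈ -569.33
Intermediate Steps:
t(Q) = 1 + 2*Q² (t(Q) = (Q² + Q²) + 1 = 2*Q² + 1 = 1 + 2*Q²)
((7/(-3) + 8/(-1)) + t(-5))*(-14) = ((7/(-3) + 8/(-1)) + (1 + 2*(-5)²))*(-14) = ((7*(-⅓) + 8*(-1)) + (1 + 2*25))*(-14) = ((-7/3 - 8) + (1 + 50))*(-14) = (-31/3 + 51)*(-14) = (122/3)*(-14) = -1708/3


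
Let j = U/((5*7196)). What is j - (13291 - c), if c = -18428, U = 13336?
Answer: -285309071/8995 ≈ -31719.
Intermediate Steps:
j = 3334/8995 (j = 13336/((5*7196)) = 13336/35980 = 13336*(1/35980) = 3334/8995 ≈ 0.37065)
j - (13291 - c) = 3334/8995 - (13291 - 1*(-18428)) = 3334/8995 - (13291 + 18428) = 3334/8995 - 1*31719 = 3334/8995 - 31719 = -285309071/8995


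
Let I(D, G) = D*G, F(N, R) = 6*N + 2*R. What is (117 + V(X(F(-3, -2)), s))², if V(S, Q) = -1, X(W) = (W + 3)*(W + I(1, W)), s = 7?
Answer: 13456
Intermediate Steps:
F(N, R) = 2*R + 6*N
X(W) = 2*W*(3 + W) (X(W) = (W + 3)*(W + 1*W) = (3 + W)*(W + W) = (3 + W)*(2*W) = 2*W*(3 + W))
(117 + V(X(F(-3, -2)), s))² = (117 - 1)² = 116² = 13456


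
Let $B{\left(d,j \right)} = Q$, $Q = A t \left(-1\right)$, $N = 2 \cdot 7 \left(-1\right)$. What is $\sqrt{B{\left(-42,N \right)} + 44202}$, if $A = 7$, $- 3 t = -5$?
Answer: $\frac{\sqrt{397713}}{3} \approx 210.21$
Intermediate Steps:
$t = \frac{5}{3}$ ($t = \left(- \frac{1}{3}\right) \left(-5\right) = \frac{5}{3} \approx 1.6667$)
$N = -14$ ($N = 14 \left(-1\right) = -14$)
$Q = - \frac{35}{3}$ ($Q = 7 \cdot \frac{5}{3} \left(-1\right) = \frac{35}{3} \left(-1\right) = - \frac{35}{3} \approx -11.667$)
$B{\left(d,j \right)} = - \frac{35}{3}$
$\sqrt{B{\left(-42,N \right)} + 44202} = \sqrt{- \frac{35}{3} + 44202} = \sqrt{\frac{132571}{3}} = \frac{\sqrt{397713}}{3}$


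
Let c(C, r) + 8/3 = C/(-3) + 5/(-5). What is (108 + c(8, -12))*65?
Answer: 19825/3 ≈ 6608.3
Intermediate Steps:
c(C, r) = -11/3 - C/3 (c(C, r) = -8/3 + (C/(-3) + 5/(-5)) = -8/3 + (C*(-1/3) + 5*(-1/5)) = -8/3 + (-C/3 - 1) = -8/3 + (-1 - C/3) = -11/3 - C/3)
(108 + c(8, -12))*65 = (108 + (-11/3 - 1/3*8))*65 = (108 + (-11/3 - 8/3))*65 = (108 - 19/3)*65 = (305/3)*65 = 19825/3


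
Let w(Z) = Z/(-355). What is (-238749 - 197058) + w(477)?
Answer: -154711962/355 ≈ -4.3581e+5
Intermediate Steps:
w(Z) = -Z/355 (w(Z) = Z*(-1/355) = -Z/355)
(-238749 - 197058) + w(477) = (-238749 - 197058) - 1/355*477 = -435807 - 477/355 = -154711962/355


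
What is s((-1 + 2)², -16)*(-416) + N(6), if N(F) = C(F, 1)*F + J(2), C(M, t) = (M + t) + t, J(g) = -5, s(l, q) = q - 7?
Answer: 9611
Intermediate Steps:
s(l, q) = -7 + q
C(M, t) = M + 2*t
N(F) = -5 + F*(2 + F) (N(F) = (F + 2*1)*F - 5 = (F + 2)*F - 5 = (2 + F)*F - 5 = F*(2 + F) - 5 = -5 + F*(2 + F))
s((-1 + 2)², -16)*(-416) + N(6) = (-7 - 16)*(-416) + (-5 + 6*(2 + 6)) = -23*(-416) + (-5 + 6*8) = 9568 + (-5 + 48) = 9568 + 43 = 9611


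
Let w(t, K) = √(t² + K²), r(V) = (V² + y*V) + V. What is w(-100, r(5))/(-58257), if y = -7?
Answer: -5*√401/58257 ≈ -0.0017187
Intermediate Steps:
r(V) = V² - 6*V (r(V) = (V² - 7*V) + V = V² - 6*V)
w(t, K) = √(K² + t²)
w(-100, r(5))/(-58257) = √((5*(-6 + 5))² + (-100)²)/(-58257) = √((5*(-1))² + 10000)*(-1/58257) = √((-5)² + 10000)*(-1/58257) = √(25 + 10000)*(-1/58257) = √10025*(-1/58257) = (5*√401)*(-1/58257) = -5*√401/58257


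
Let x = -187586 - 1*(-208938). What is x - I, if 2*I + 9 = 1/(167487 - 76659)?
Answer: 3879536363/181656 ≈ 21357.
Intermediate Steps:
x = 21352 (x = -187586 + 208938 = 21352)
I = -817451/181656 (I = -9/2 + 1/(2*(167487 - 76659)) = -9/2 + (½)/90828 = -9/2 + (½)*(1/90828) = -9/2 + 1/181656 = -817451/181656 ≈ -4.5000)
x - I = 21352 - 1*(-817451/181656) = 21352 + 817451/181656 = 3879536363/181656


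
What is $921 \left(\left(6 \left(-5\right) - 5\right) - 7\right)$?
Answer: $-38682$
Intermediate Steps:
$921 \left(\left(6 \left(-5\right) - 5\right) - 7\right) = 921 \left(\left(-30 - 5\right) - 7\right) = 921 \left(-35 - 7\right) = 921 \left(-42\right) = -38682$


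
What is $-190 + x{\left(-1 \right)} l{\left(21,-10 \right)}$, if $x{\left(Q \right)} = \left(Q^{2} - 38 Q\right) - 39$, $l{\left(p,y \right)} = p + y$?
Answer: $-190$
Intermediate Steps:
$x{\left(Q \right)} = -39 + Q^{2} - 38 Q$
$-190 + x{\left(-1 \right)} l{\left(21,-10 \right)} = -190 + \left(-39 + \left(-1\right)^{2} - -38\right) \left(21 - 10\right) = -190 + \left(-39 + 1 + 38\right) 11 = -190 + 0 \cdot 11 = -190 + 0 = -190$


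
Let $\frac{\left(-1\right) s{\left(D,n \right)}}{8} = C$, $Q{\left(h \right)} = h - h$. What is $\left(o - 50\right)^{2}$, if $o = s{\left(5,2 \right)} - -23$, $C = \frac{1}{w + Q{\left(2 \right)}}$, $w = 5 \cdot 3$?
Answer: $\frac{170569}{225} \approx 758.08$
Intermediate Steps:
$Q{\left(h \right)} = 0$
$w = 15$
$C = \frac{1}{15}$ ($C = \frac{1}{15 + 0} = \frac{1}{15} \approx 0.066667$)
$s{\left(D,n \right)} = - \frac{8}{15}$ ($s{\left(D,n \right)} = \left(-8\right) \frac{1}{15} = - \frac{8}{15}$)
$o = \frac{337}{15}$ ($o = - \frac{8}{15} - -23 = - \frac{8}{15} + 23 = \frac{337}{15} \approx 22.467$)
$\left(o - 50\right)^{2} = \left(\frac{337}{15} - 50\right)^{2} = \left(- \frac{413}{15}\right)^{2} = \frac{170569}{225}$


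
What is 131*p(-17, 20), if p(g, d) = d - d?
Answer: 0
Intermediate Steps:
p(g, d) = 0
131*p(-17, 20) = 131*0 = 0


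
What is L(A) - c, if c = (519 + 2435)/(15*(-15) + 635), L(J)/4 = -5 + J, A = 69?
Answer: 51003/205 ≈ 248.80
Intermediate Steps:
L(J) = -20 + 4*J (L(J) = 4*(-5 + J) = -20 + 4*J)
c = 1477/205 (c = 2954/(-225 + 635) = 2954/410 = 2954*(1/410) = 1477/205 ≈ 7.2049)
L(A) - c = (-20 + 4*69) - 1*1477/205 = (-20 + 276) - 1477/205 = 256 - 1477/205 = 51003/205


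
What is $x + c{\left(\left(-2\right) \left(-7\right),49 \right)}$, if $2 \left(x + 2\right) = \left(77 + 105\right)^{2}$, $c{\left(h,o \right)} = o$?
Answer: $16609$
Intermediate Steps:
$x = 16560$ ($x = -2 + \frac{\left(77 + 105\right)^{2}}{2} = -2 + \frac{182^{2}}{2} = -2 + \frac{1}{2} \cdot 33124 = -2 + 16562 = 16560$)
$x + c{\left(\left(-2\right) \left(-7\right),49 \right)} = 16560 + 49 = 16609$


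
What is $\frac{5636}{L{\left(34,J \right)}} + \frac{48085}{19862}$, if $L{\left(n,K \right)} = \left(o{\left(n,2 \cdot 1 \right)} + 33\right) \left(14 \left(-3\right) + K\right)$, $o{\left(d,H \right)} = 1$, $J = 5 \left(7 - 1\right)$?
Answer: $- \frac{5770222}{506481} \approx -11.393$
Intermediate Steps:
$J = 30$ ($J = 5 \cdot 6 = 30$)
$L{\left(n,K \right)} = -1428 + 34 K$ ($L{\left(n,K \right)} = \left(1 + 33\right) \left(14 \left(-3\right) + K\right) = 34 \left(-42 + K\right) = -1428 + 34 K$)
$\frac{5636}{L{\left(34,J \right)}} + \frac{48085}{19862} = \frac{5636}{-1428 + 34 \cdot 30} + \frac{48085}{19862} = \frac{5636}{-1428 + 1020} + 48085 \cdot \frac{1}{19862} = \frac{5636}{-408} + \frac{48085}{19862} = 5636 \left(- \frac{1}{408}\right) + \frac{48085}{19862} = - \frac{1409}{102} + \frac{48085}{19862} = - \frac{5770222}{506481}$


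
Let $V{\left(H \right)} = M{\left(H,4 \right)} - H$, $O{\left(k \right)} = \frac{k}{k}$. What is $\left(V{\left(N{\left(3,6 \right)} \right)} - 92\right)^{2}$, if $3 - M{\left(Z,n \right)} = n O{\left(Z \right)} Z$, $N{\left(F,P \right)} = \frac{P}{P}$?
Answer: $8836$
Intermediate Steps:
$O{\left(k \right)} = 1$
$N{\left(F,P \right)} = 1$
$M{\left(Z,n \right)} = 3 - Z n$ ($M{\left(Z,n \right)} = 3 - n 1 Z = 3 - n Z = 3 - Z n$)
$V{\left(H \right)} = 3 - 5 H$ ($V{\left(H \right)} = \left(3 - H 4\right) - H = \left(3 - 4 H\right) - H = 3 - 5 H$)
$\left(V{\left(N{\left(3,6 \right)} \right)} - 92\right)^{2} = \left(\left(3 - 5\right) - 92\right)^{2} = \left(-2 - 92\right)^{2} = \left(-94\right)^{2} = 8836$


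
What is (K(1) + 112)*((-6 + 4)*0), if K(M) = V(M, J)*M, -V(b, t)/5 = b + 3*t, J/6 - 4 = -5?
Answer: 0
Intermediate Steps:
J = -6 (J = 24 + 6*(-5) = 24 - 30 = -6)
V(b, t) = -15*t - 5*b (V(b, t) = -5*(b + 3*t) = -15*t - 5*b)
K(M) = M*(90 - 5*M) (K(M) = (-15*(-6) - 5*M)*M = (90 - 5*M)*M = M*(90 - 5*M))
(K(1) + 112)*((-6 + 4)*0) = (5*1*(18 - 1*1) + 112)*((-6 + 4)*0) = (5*1*(18 - 1) + 112)*(-2*0) = (5*1*17 + 112)*0 = (85 + 112)*0 = 197*0 = 0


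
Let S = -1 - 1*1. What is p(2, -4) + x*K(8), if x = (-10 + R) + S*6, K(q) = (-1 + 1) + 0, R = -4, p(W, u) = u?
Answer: -4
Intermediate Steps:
S = -2 (S = -1 - 1 = -2)
K(q) = 0 (K(q) = 0 + 0 = 0)
x = -26 (x = (-10 - 4) - 2*6 = -14 - 12 = -26)
p(2, -4) + x*K(8) = -4 - 26*0 = -4 + 0 = -4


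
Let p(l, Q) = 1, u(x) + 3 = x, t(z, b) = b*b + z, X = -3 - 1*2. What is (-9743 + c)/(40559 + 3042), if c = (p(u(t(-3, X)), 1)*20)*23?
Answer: -9283/43601 ≈ -0.21291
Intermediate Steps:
X = -5 (X = -3 - 2 = -5)
t(z, b) = z + b**2 (t(z, b) = b**2 + z = z + b**2)
u(x) = -3 + x
c = 460 (c = (1*20)*23 = 20*23 = 460)
(-9743 + c)/(40559 + 3042) = (-9743 + 460)/(40559 + 3042) = -9283/43601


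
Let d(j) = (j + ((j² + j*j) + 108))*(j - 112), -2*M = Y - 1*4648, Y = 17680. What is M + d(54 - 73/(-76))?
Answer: -79104536073/219488 ≈ -3.6041e+5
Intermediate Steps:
M = -6516 (M = -(17680 - 1*4648)/2 = -(17680 - 4648)/2 = -½*13032 = -6516)
d(j) = (-112 + j)*(108 + j + 2*j²) (d(j) = (j + ((j² + j²) + 108))*(-112 + j) = (j + (2*j² + 108))*(-112 + j) = (j + (108 + 2*j²))*(-112 + j) = (108 + j + 2*j²)*(-112 + j) = (-112 + j)*(108 + j + 2*j²))
M + d(54 - 73/(-76)) = -6516 + (-12096 - 223*(54 - 73/(-76))² - 4*(54 - 73/(-76)) + 2*(54 - 73/(-76))³) = -6516 + (-12096 - 223*(54 - 73*(-1)/76)² - 4*(54 - 73*(-1)/76) + 2*(54 - 73*(-1)/76)³) = -6516 + (-12096 - 223*(54 - 1*(-73/76))² - 4*(54 - 1*(-73/76)) + 2*(54 - 1*(-73/76))³) = -6516 + (-12096 - 223*(54 + 73/76)² - 4*(54 + 73/76) + 2*(54 + 73/76)³) = -6516 + (-12096 - 223*(4177/76)² - 4*4177/76 + 2*(4177/76)³) = -6516 + (-12096 - 223*17447329/5776 - 4177/19 + 2*(72877493233/438976)) = -6516 + (-12096 - 3890754367/5776 - 4177/19 + 72877493233/219488) = -6516 - 77674352265/219488 = -79104536073/219488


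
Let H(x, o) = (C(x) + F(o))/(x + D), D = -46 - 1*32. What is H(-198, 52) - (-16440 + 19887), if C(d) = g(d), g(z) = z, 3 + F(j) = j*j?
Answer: -953875/276 ≈ -3456.1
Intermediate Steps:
D = -78 (D = -46 - 32 = -78)
F(j) = -3 + j² (F(j) = -3 + j*j = -3 + j²)
C(d) = d
H(x, o) = (-3 + x + o²)/(-78 + x) (H(x, o) = (x + (-3 + o²))/(x - 78) = (-3 + x + o²)/(-78 + x))
H(-198, 52) - (-16440 + 19887) = (-3 - 198 + 52²)/(-78 - 198) - (-16440 + 19887) = (-3 - 198 + 2704)/(-276) - 1*3447 = -1/276*2503 - 3447 = -2503/276 - 3447 = -953875/276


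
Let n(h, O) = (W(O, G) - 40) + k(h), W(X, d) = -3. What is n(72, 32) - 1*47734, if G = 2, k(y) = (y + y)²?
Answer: -27041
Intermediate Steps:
k(y) = 4*y² (k(y) = (2*y)² = 4*y²)
n(h, O) = -43 + 4*h² (n(h, O) = (-3 - 40) + 4*h² = -43 + 4*h²)
n(72, 32) - 1*47734 = (-43 + 4*72²) - 1*47734 = (-43 + 4*5184) - 47734 = (-43 + 20736) - 47734 = 20693 - 47734 = -27041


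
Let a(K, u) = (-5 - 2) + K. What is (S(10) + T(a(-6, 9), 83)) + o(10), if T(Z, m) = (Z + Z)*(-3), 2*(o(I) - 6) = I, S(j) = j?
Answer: 99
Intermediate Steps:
o(I) = 6 + I/2
a(K, u) = -7 + K
T(Z, m) = -6*Z (T(Z, m) = (2*Z)*(-3) = -6*Z)
(S(10) + T(a(-6, 9), 83)) + o(10) = (10 - 6*(-7 - 6)) + (6 + (½)*10) = (10 - 6*(-13)) + (6 + 5) = (10 + 78) + 11 = 88 + 11 = 99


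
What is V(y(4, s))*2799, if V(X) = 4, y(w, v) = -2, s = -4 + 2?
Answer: 11196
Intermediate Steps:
s = -2
V(y(4, s))*2799 = 4*2799 = 11196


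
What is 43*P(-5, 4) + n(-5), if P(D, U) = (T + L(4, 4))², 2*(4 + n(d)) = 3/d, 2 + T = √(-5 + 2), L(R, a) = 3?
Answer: -903/10 + 86*I*√3 ≈ -90.3 + 148.96*I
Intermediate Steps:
T = -2 + I*√3 (T = -2 + √(-5 + 2) = -2 + √(-3) = -2 + I*√3 ≈ -2.0 + 1.732*I)
n(d) = -4 + 3/(2*d) (n(d) = -4 + (3/d)/2 = -4 + 3/(2*d))
P(D, U) = (1 + I*√3)² (P(D, U) = ((-2 + I*√3) + 3)² = (1 + I*√3)²)
43*P(-5, 4) + n(-5) = 43*(1 + I*√3)² + (-4 + (3/2)/(-5)) = 43*(1 + I*√3)² + (-4 + (3/2)*(-⅕)) = 43*(1 + I*√3)² + (-4 - 3/10) = 43*(1 + I*√3)² - 43/10 = -43/10 + 43*(1 + I*√3)²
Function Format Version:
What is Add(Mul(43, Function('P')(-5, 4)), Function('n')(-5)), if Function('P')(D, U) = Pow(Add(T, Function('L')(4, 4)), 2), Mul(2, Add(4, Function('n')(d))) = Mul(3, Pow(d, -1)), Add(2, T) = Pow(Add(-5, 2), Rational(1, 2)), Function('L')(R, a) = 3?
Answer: Add(Rational(-903, 10), Mul(86, I, Pow(3, Rational(1, 2)))) ≈ Add(-90.300, Mul(148.96, I))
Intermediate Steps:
T = Add(-2, Mul(I, Pow(3, Rational(1, 2)))) (T = Add(-2, Pow(Add(-5, 2), Rational(1, 2))) = Add(-2, Pow(-3, Rational(1, 2))) = Add(-2, Mul(I, Pow(3, Rational(1, 2)))) ≈ Add(-2.0000, Mul(1.7320, I)))
Function('n')(d) = Add(-4, Mul(Rational(3, 2), Pow(d, -1))) (Function('n')(d) = Add(-4, Mul(Rational(1, 2), Mul(3, Pow(d, -1)))) = Add(-4, Mul(Rational(3, 2), Pow(d, -1))))
Function('P')(D, U) = Pow(Add(1, Mul(I, Pow(3, Rational(1, 2)))), 2) (Function('P')(D, U) = Pow(Add(Add(-2, Mul(I, Pow(3, Rational(1, 2)))), 3), 2) = Pow(Add(1, Mul(I, Pow(3, Rational(1, 2)))), 2))
Add(Mul(43, Function('P')(-5, 4)), Function('n')(-5)) = Add(Mul(43, Pow(Add(1, Mul(I, Pow(3, Rational(1, 2)))), 2)), Add(-4, Mul(Rational(3, 2), Pow(-5, -1)))) = Add(Mul(43, Pow(Add(1, Mul(I, Pow(3, Rational(1, 2)))), 2)), Add(-4, Mul(Rational(3, 2), Rational(-1, 5)))) = Add(Mul(43, Pow(Add(1, Mul(I, Pow(3, Rational(1, 2)))), 2)), Add(-4, Rational(-3, 10))) = Add(Mul(43, Pow(Add(1, Mul(I, Pow(3, Rational(1, 2)))), 2)), Rational(-43, 10)) = Add(Rational(-43, 10), Mul(43, Pow(Add(1, Mul(I, Pow(3, Rational(1, 2)))), 2)))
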